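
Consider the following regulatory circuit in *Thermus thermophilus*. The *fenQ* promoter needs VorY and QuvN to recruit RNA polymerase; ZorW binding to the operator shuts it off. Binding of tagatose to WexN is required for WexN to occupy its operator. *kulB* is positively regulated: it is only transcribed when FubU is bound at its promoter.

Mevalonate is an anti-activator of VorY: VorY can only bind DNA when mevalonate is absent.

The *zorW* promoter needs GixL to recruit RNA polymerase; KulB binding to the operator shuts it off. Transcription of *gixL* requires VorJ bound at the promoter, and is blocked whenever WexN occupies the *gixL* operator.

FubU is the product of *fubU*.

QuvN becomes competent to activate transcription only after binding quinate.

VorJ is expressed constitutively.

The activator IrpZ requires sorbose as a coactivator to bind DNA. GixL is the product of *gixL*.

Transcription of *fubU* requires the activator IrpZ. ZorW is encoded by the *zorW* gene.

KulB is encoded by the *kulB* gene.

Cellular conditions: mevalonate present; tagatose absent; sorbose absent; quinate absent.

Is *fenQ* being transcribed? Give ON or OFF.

VorJ is produced constitutively and is active.
Tagatose is absent, so WexN is inactive.
No repressor is bound and VorJ is active, so *gixL* is transcribed.
So GixL is produced and active.
Sorbose is absent, so IrpZ is inactive.
Required activator IrpZ is absent, so *fubU* is not transcribed.
So FubU is not produced.
Required activator FubU is absent, so *kulB* is not transcribed.
So KulB is not produced.
No repressor is bound and GixL is active, so *zorW* is transcribed.
So ZorW is produced and active.
Mevalonate is present, so VorY is inactive.
Quinate is absent, so QuvN is inactive.
With repressor ZorW bound, *fenQ* is not transcribed.

OFF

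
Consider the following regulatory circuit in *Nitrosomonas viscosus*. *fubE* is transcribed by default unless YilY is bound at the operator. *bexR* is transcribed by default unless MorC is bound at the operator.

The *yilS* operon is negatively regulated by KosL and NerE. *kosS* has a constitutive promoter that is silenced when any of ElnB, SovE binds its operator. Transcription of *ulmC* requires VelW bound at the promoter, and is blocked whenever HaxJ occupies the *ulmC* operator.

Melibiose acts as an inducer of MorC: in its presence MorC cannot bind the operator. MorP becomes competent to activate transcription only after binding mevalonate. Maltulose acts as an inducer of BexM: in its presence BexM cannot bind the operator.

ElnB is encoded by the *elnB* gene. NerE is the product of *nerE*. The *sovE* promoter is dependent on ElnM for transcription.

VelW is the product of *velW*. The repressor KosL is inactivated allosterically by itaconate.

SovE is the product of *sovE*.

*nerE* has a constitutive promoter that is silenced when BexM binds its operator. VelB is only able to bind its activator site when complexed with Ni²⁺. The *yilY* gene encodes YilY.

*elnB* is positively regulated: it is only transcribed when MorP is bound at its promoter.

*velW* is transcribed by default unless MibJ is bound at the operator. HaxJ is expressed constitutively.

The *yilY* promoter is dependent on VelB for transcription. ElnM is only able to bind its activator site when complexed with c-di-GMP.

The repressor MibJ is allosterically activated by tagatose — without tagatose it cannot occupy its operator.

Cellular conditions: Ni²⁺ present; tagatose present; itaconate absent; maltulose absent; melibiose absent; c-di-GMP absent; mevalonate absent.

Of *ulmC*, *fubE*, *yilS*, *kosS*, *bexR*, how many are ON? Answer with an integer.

Tagatose is present, so MibJ is active.
With repressor MibJ bound, *velW* is not transcribed.
So VelW is not produced.
HaxJ is produced constitutively and is active.
With repressor HaxJ bound, *ulmC* is not transcribed.
→ *ulmC* is OFF.
Ni²⁺ is present, so VelB is active.
No repressor is bound and VelB is active, so *yilY* is transcribed.
So YilY is produced and active.
With repressor YilY bound, *fubE* is not transcribed.
→ *fubE* is OFF.
Itaconate is absent, so KosL is active.
Maltulose is absent, so BexM is active.
With repressor BexM bound, *nerE* is not transcribed.
So NerE is not produced.
With repressor KosL bound, *yilS* is not transcribed.
→ *yilS* is OFF.
Mevalonate is absent, so MorP is inactive.
Required activator MorP is absent, so *elnB* is not transcribed.
So ElnB is not produced.
c-di-GMP is absent, so ElnM is inactive.
Required activator ElnM is absent, so *sovE* is not transcribed.
So SovE is not produced.
With no repressor bound, *kosS* is transcribed.
→ *kosS* is ON.
Melibiose is absent, so MorC is active.
With repressor MorC bound, *bexR* is not transcribed.
→ *bexR* is OFF.
1 of the 5 genes is transcribed.

1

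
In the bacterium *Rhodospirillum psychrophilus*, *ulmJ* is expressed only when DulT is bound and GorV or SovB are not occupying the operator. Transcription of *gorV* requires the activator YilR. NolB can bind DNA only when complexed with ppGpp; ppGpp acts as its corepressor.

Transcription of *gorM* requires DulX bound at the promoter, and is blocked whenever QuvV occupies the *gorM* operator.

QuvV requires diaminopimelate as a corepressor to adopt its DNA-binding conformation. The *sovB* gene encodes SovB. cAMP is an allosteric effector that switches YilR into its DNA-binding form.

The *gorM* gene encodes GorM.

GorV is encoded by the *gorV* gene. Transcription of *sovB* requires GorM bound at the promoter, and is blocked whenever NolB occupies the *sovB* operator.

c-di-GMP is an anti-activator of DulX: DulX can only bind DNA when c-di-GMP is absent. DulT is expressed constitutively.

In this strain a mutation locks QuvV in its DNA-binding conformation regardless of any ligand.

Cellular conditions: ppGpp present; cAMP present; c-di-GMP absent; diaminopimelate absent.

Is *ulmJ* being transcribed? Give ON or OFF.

OFF

cAMP is present, so YilR is active.
No repressor is bound and YilR is active, so *gorV* is transcribed.
So GorV is produced and active.
c-di-GMP is absent, so DulX is active.
QuvV is constitutively active in this strain.
With repressor QuvV bound, *gorM* is not transcribed.
So GorM is not produced.
ppGpp is present, so NolB is active.
With repressor NolB bound, *sovB* is not transcribed.
So SovB is not produced.
DulT is produced constitutively and is active.
With repressor GorV bound, *ulmJ* is not transcribed.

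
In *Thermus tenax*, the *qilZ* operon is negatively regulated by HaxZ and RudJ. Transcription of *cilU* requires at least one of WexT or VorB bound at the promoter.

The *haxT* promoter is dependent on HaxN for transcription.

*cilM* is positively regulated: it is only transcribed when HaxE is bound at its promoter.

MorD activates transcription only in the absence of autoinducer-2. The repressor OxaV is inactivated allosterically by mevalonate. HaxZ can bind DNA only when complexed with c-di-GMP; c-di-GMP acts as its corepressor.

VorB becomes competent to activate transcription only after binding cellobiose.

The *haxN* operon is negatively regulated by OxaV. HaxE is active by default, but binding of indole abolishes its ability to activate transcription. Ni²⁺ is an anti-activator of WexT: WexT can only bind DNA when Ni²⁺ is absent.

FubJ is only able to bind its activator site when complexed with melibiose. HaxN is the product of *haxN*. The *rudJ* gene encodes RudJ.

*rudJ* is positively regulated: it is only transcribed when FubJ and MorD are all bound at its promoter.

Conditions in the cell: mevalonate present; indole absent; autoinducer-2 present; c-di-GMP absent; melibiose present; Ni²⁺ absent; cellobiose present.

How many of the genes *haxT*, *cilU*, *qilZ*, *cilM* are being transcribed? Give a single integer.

4

Mevalonate is present, so OxaV is inactive.
With no repressor bound, *haxN* is transcribed.
So HaxN is produced and active.
No repressor is bound and HaxN is active, so *haxT* is transcribed.
→ *haxT* is ON.
Ni²⁺ is absent, so WexT is active.
Cellobiose is present, so VorB is active.
Activator WexT is present, so *cilU* is transcribed.
→ *cilU* is ON.
c-di-GMP is absent, so HaxZ is inactive.
Melibiose is present, so FubJ is active.
Autoinducer-2 is present, so MorD is inactive.
Required activator MorD is absent, so *rudJ* is not transcribed.
So RudJ is not produced.
With no repressor bound, *qilZ* is transcribed.
→ *qilZ* is ON.
Indole is absent, so HaxE is active.
No repressor is bound and HaxE is active, so *cilM* is transcribed.
→ *cilM* is ON.
4 of the 4 genes are transcribed.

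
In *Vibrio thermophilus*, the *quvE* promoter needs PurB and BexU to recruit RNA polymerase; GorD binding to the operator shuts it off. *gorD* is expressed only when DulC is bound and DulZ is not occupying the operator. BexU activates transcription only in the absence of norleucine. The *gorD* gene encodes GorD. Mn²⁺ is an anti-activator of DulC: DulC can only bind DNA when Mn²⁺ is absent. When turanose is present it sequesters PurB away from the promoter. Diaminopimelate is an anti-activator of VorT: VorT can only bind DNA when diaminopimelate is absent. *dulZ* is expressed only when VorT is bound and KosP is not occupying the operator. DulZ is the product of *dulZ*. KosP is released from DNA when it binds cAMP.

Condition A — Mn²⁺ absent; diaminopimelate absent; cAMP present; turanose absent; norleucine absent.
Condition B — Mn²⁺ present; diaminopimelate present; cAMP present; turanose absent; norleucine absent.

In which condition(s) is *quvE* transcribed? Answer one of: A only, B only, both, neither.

Condition A:
Mn²⁺ is absent, so DulC is active.
Diaminopimelate is absent, so VorT is active.
cAMP is present, so KosP is inactive.
No repressor is bound and VorT is active, so *dulZ* is transcribed.
So DulZ is produced and active.
With repressor DulZ bound, *gorD* is not transcribed.
So GorD is not produced.
Turanose is absent, so PurB is active.
Norleucine is absent, so BexU is active.
No repressor is bound and PurB and BexU are active, so *quvE* is transcribed.
→ *quvE* is ON in A.
Condition B:
Mn²⁺ is present, so DulC is inactive.
Diaminopimelate is present, so VorT is inactive.
cAMP is present, so KosP is inactive.
Required activator VorT is absent, so *dulZ* is not transcribed.
So DulZ is not produced.
Required activator DulC is absent, so *gorD* is not transcribed.
So GorD is not produced.
Turanose is absent, so PurB is active.
Norleucine is absent, so BexU is active.
No repressor is bound and PurB and BexU are active, so *quvE* is transcribed.
→ *quvE* is ON in B.

both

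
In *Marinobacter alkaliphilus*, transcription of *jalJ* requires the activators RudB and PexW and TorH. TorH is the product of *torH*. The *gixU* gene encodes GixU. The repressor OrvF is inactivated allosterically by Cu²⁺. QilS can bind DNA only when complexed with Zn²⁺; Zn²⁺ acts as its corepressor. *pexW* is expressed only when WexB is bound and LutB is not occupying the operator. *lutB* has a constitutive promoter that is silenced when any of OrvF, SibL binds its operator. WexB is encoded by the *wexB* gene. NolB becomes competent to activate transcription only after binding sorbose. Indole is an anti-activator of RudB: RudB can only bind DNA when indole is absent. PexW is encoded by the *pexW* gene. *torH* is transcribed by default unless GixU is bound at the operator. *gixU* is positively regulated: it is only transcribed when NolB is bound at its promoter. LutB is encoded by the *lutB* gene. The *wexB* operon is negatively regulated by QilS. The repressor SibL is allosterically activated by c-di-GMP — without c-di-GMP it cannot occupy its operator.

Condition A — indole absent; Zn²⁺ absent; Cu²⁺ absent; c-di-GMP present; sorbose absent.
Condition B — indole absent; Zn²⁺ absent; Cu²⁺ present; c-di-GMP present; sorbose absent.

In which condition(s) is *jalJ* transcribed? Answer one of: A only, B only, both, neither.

Condition A:
Indole is absent, so RudB is active.
Zn²⁺ is absent, so QilS is inactive.
With no repressor bound, *wexB* is transcribed.
So WexB is produced and active.
Cu²⁺ is absent, so OrvF is active.
c-di-GMP is present, so SibL is active.
With repressor OrvF bound, *lutB* is not transcribed.
So LutB is not produced.
No repressor is bound and WexB is active, so *pexW* is transcribed.
So PexW is produced and active.
Sorbose is absent, so NolB is inactive.
Required activator NolB is absent, so *gixU* is not transcribed.
So GixU is not produced.
With no repressor bound, *torH* is transcribed.
So TorH is produced and active.
No repressor is bound and RudB and PexW and TorH are active, so *jalJ* is transcribed.
→ *jalJ* is ON in A.
Condition B:
Indole is absent, so RudB is active.
Zn²⁺ is absent, so QilS is inactive.
With no repressor bound, *wexB* is transcribed.
So WexB is produced and active.
Cu²⁺ is present, so OrvF is inactive.
c-di-GMP is present, so SibL is active.
With repressor SibL bound, *lutB* is not transcribed.
So LutB is not produced.
No repressor is bound and WexB is active, so *pexW* is transcribed.
So PexW is produced and active.
Sorbose is absent, so NolB is inactive.
Required activator NolB is absent, so *gixU* is not transcribed.
So GixU is not produced.
With no repressor bound, *torH* is transcribed.
So TorH is produced and active.
No repressor is bound and RudB and PexW and TorH are active, so *jalJ* is transcribed.
→ *jalJ* is ON in B.

both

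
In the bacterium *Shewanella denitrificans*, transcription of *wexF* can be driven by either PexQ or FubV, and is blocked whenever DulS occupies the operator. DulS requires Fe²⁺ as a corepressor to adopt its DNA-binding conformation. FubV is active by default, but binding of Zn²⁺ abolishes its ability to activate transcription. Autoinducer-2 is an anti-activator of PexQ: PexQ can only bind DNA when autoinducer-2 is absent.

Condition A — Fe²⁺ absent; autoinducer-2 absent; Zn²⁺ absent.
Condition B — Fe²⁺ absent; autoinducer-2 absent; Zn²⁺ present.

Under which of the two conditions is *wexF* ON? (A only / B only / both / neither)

both

Condition A:
Fe²⁺ is absent, so DulS is inactive.
Autoinducer-2 is absent, so PexQ is active.
Zn²⁺ is absent, so FubV is active.
Activator PexQ is present, so *wexF* is transcribed.
→ *wexF* is ON in A.
Condition B:
Fe²⁺ is absent, so DulS is inactive.
Autoinducer-2 is absent, so PexQ is active.
Zn²⁺ is present, so FubV is inactive.
Activator PexQ is present, so *wexF* is transcribed.
→ *wexF* is ON in B.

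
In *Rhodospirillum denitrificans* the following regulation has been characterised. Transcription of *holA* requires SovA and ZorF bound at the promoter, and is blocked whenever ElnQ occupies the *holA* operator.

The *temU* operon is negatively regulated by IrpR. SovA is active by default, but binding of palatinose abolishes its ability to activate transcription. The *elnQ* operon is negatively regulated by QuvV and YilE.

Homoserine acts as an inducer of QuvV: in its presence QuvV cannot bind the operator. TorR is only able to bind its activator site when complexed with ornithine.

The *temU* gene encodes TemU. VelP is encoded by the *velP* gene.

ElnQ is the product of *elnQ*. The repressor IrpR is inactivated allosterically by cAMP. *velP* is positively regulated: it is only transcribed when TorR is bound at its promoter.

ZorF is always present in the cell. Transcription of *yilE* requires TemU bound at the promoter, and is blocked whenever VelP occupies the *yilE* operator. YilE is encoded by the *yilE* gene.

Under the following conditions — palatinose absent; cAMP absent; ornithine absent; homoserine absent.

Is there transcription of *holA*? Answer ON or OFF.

ON

Homoserine is absent, so QuvV is active.
Ornithine is absent, so TorR is inactive.
Required activator TorR is absent, so *velP* is not transcribed.
So VelP is not produced.
cAMP is absent, so IrpR is active.
With repressor IrpR bound, *temU* is not transcribed.
So TemU is not produced.
Required activator TemU is absent, so *yilE* is not transcribed.
So YilE is not produced.
With repressor QuvV bound, *elnQ* is not transcribed.
So ElnQ is not produced.
Palatinose is absent, so SovA is active.
ZorF is produced constitutively and is active.
No repressor is bound and SovA and ZorF are active, so *holA* is transcribed.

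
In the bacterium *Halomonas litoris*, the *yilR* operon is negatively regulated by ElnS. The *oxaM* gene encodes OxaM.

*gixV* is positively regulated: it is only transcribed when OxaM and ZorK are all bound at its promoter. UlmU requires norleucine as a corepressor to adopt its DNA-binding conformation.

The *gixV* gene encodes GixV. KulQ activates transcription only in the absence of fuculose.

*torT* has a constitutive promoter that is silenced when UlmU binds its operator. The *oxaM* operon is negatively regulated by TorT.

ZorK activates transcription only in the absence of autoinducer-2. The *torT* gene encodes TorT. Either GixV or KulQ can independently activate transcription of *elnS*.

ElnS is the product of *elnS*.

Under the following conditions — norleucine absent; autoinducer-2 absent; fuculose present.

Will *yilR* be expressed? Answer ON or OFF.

Norleucine is absent, so UlmU is inactive.
With no repressor bound, *torT* is transcribed.
So TorT is produced and active.
With repressor TorT bound, *oxaM* is not transcribed.
So OxaM is not produced.
Autoinducer-2 is absent, so ZorK is active.
Required activator OxaM is absent, so *gixV* is not transcribed.
So GixV is not produced.
Fuculose is present, so KulQ is inactive.
No activator is available at the *elnS* promoter, so *elnS* is not transcribed.
So ElnS is not produced.
With no repressor bound, *yilR* is transcribed.

ON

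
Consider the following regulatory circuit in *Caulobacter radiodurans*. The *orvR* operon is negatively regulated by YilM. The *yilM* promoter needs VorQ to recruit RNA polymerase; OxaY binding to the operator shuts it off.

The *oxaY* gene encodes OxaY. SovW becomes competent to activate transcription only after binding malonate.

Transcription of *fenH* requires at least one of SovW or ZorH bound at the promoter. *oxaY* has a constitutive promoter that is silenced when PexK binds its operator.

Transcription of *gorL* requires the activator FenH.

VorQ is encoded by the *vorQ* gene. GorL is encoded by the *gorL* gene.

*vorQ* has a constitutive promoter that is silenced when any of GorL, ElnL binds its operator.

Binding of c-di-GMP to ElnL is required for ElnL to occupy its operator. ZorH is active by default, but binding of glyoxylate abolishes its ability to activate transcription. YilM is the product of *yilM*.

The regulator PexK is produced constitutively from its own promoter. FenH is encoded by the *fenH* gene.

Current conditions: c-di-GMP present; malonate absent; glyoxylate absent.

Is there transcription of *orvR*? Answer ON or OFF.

Malonate is absent, so SovW is inactive.
Glyoxylate is absent, so ZorH is active.
Activator ZorH is present, so *fenH* is transcribed.
So FenH is produced and active.
No repressor is bound and FenH is active, so *gorL* is transcribed.
So GorL is produced and active.
c-di-GMP is present, so ElnL is active.
With repressor GorL bound, *vorQ* is not transcribed.
So VorQ is not produced.
PexK is produced constitutively and is active.
With repressor PexK bound, *oxaY* is not transcribed.
So OxaY is not produced.
Required activator VorQ is absent, so *yilM* is not transcribed.
So YilM is not produced.
With no repressor bound, *orvR* is transcribed.

ON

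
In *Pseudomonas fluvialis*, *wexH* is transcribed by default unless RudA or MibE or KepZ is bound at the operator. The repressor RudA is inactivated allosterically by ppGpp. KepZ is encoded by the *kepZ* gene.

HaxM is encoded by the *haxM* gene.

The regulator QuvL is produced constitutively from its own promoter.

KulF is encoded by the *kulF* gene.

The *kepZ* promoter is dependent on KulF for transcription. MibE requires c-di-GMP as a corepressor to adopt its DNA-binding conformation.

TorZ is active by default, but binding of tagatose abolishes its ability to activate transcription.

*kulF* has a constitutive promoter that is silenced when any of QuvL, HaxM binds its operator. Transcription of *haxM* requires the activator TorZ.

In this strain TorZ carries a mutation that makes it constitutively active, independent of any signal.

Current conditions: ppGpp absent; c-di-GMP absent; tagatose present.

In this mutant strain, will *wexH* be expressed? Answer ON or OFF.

ppGpp is absent, so RudA is active.
c-di-GMP is absent, so MibE is inactive.
QuvL is produced constitutively and is active.
TorZ is constitutively active in this strain.
No repressor is bound and TorZ is active, so *haxM* is transcribed.
So HaxM is produced and active.
With repressor QuvL bound, *kulF* is not transcribed.
So KulF is not produced.
Required activator KulF is absent, so *kepZ* is not transcribed.
So KepZ is not produced.
With repressor RudA bound, *wexH* is not transcribed.

OFF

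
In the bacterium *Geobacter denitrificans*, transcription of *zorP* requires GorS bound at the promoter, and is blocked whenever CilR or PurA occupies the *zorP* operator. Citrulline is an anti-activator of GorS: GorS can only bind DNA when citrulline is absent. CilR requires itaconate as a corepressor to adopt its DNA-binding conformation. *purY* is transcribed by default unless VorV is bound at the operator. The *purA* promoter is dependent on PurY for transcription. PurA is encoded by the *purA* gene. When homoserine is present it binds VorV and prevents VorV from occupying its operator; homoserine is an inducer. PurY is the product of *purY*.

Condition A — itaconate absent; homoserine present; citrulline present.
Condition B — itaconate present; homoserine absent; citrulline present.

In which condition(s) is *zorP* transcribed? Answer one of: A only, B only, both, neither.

neither

Condition A:
Itaconate is absent, so CilR is inactive.
Homoserine is present, so VorV is inactive.
With no repressor bound, *purY* is transcribed.
So PurY is produced and active.
No repressor is bound and PurY is active, so *purA* is transcribed.
So PurA is produced and active.
Citrulline is present, so GorS is inactive.
With repressor PurA bound, *zorP* is not transcribed.
→ *zorP* is OFF in A.
Condition B:
Itaconate is present, so CilR is active.
Homoserine is absent, so VorV is active.
With repressor VorV bound, *purY* is not transcribed.
So PurY is not produced.
Required activator PurY is absent, so *purA* is not transcribed.
So PurA is not produced.
Citrulline is present, so GorS is inactive.
With repressor CilR bound, *zorP* is not transcribed.
→ *zorP* is OFF in B.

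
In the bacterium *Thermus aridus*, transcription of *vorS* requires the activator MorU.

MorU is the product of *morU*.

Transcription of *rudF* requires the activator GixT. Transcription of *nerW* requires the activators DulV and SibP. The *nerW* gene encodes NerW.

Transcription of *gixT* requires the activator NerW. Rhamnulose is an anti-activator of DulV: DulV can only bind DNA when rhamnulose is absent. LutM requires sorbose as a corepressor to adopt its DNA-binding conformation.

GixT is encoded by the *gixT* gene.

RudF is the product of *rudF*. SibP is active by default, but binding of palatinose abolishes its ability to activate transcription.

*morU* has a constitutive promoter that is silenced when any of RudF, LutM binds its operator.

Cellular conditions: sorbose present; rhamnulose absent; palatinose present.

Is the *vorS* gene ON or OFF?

Rhamnulose is absent, so DulV is active.
Palatinose is present, so SibP is inactive.
Required activator SibP is absent, so *nerW* is not transcribed.
So NerW is not produced.
Required activator NerW is absent, so *gixT* is not transcribed.
So GixT is not produced.
Required activator GixT is absent, so *rudF* is not transcribed.
So RudF is not produced.
Sorbose is present, so LutM is active.
With repressor LutM bound, *morU* is not transcribed.
So MorU is not produced.
Required activator MorU is absent, so *vorS* is not transcribed.

OFF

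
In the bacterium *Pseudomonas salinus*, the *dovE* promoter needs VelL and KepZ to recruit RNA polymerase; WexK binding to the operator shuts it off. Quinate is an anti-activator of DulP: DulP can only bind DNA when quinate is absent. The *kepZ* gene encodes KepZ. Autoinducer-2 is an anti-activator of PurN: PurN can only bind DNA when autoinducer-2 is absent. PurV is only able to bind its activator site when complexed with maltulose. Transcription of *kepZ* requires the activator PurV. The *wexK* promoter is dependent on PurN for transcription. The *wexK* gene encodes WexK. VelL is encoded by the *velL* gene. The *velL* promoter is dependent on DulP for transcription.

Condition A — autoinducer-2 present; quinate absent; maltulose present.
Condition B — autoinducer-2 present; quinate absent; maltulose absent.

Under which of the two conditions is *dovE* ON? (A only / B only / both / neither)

A only

Condition A:
Autoinducer-2 is present, so PurN is inactive.
Required activator PurN is absent, so *wexK* is not transcribed.
So WexK is not produced.
Quinate is absent, so DulP is active.
No repressor is bound and DulP is active, so *velL* is transcribed.
So VelL is produced and active.
Maltulose is present, so PurV is active.
No repressor is bound and PurV is active, so *kepZ* is transcribed.
So KepZ is produced and active.
No repressor is bound and VelL and KepZ are active, so *dovE* is transcribed.
→ *dovE* is ON in A.
Condition B:
Autoinducer-2 is present, so PurN is inactive.
Required activator PurN is absent, so *wexK* is not transcribed.
So WexK is not produced.
Quinate is absent, so DulP is active.
No repressor is bound and DulP is active, so *velL* is transcribed.
So VelL is produced and active.
Maltulose is absent, so PurV is inactive.
Required activator PurV is absent, so *kepZ* is not transcribed.
So KepZ is not produced.
Required activator KepZ is absent, so *dovE* is not transcribed.
→ *dovE* is OFF in B.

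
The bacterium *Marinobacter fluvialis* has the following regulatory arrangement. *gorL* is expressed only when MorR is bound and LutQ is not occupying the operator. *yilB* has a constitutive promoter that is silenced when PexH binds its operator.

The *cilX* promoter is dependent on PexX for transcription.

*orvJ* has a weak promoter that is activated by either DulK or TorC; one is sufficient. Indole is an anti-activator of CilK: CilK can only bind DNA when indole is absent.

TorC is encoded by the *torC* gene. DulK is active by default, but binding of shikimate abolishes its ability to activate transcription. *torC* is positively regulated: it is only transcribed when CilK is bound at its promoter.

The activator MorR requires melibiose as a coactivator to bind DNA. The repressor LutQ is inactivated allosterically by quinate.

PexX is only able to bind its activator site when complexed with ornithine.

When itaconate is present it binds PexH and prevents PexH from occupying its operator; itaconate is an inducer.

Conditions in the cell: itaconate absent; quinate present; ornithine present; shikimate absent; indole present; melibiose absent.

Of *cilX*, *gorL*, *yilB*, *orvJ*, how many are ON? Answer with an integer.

2

Ornithine is present, so PexX is active.
No repressor is bound and PexX is active, so *cilX* is transcribed.
→ *cilX* is ON.
Quinate is present, so LutQ is inactive.
Melibiose is absent, so MorR is inactive.
Required activator MorR is absent, so *gorL* is not transcribed.
→ *gorL* is OFF.
Itaconate is absent, so PexH is active.
With repressor PexH bound, *yilB* is not transcribed.
→ *yilB* is OFF.
Shikimate is absent, so DulK is active.
Indole is present, so CilK is inactive.
Required activator CilK is absent, so *torC* is not transcribed.
So TorC is not produced.
Activator DulK is present, so *orvJ* is transcribed.
→ *orvJ* is ON.
2 of the 4 genes are transcribed.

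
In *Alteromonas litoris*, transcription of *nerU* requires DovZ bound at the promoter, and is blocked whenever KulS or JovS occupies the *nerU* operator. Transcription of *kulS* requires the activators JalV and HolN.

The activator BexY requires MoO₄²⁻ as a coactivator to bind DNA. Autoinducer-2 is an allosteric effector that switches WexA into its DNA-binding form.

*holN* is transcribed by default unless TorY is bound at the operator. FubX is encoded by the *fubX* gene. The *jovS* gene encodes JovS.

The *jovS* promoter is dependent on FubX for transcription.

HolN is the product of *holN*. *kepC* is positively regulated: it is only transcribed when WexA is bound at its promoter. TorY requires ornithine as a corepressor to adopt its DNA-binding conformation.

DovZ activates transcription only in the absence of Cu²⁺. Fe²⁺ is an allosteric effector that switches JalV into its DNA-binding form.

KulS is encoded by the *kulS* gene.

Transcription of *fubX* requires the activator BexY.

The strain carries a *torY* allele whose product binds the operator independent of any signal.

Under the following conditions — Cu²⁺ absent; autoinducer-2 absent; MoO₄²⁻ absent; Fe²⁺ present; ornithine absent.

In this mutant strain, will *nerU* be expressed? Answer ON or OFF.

Cu²⁺ is absent, so DovZ is active.
Fe²⁺ is present, so JalV is active.
TorY is constitutively active in this strain.
With repressor TorY bound, *holN* is not transcribed.
So HolN is not produced.
Required activator HolN is absent, so *kulS* is not transcribed.
So KulS is not produced.
MoO₄²⁻ is absent, so BexY is inactive.
Required activator BexY is absent, so *fubX* is not transcribed.
So FubX is not produced.
Required activator FubX is absent, so *jovS* is not transcribed.
So JovS is not produced.
No repressor is bound and DovZ is active, so *nerU* is transcribed.

ON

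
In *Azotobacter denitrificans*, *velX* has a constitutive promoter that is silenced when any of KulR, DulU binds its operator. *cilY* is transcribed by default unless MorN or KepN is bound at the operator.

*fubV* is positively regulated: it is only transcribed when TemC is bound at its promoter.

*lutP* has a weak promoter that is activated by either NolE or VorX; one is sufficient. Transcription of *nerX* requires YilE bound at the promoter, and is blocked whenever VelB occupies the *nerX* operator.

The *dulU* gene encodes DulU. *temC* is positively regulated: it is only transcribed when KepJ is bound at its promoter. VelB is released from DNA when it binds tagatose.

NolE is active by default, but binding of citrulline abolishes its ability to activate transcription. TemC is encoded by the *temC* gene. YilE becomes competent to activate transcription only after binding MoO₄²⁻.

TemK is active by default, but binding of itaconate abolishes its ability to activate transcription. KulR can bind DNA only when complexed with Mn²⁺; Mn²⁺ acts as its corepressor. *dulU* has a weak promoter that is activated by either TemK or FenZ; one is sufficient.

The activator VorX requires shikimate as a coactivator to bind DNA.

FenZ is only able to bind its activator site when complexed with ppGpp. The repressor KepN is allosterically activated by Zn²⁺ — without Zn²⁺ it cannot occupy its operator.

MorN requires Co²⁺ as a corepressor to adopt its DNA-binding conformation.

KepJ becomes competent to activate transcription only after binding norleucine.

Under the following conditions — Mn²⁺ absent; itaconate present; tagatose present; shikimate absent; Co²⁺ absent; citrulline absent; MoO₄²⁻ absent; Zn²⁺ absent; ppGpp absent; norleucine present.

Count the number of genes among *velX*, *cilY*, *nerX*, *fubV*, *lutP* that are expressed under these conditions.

Mn²⁺ is absent, so KulR is inactive.
Itaconate is present, so TemK is inactive.
ppGpp is absent, so FenZ is inactive.
No activator is available at the *dulU* promoter, so *dulU* is not transcribed.
So DulU is not produced.
With no repressor bound, *velX* is transcribed.
→ *velX* is ON.
Co²⁺ is absent, so MorN is inactive.
Zn²⁺ is absent, so KepN is inactive.
With no repressor bound, *cilY* is transcribed.
→ *cilY* is ON.
Tagatose is present, so VelB is inactive.
MoO₄²⁻ is absent, so YilE is inactive.
Required activator YilE is absent, so *nerX* is not transcribed.
→ *nerX* is OFF.
Norleucine is present, so KepJ is active.
No repressor is bound and KepJ is active, so *temC* is transcribed.
So TemC is produced and active.
No repressor is bound and TemC is active, so *fubV* is transcribed.
→ *fubV* is ON.
Citrulline is absent, so NolE is active.
Shikimate is absent, so VorX is inactive.
Activator NolE is present, so *lutP* is transcribed.
→ *lutP* is ON.
4 of the 5 genes are transcribed.

4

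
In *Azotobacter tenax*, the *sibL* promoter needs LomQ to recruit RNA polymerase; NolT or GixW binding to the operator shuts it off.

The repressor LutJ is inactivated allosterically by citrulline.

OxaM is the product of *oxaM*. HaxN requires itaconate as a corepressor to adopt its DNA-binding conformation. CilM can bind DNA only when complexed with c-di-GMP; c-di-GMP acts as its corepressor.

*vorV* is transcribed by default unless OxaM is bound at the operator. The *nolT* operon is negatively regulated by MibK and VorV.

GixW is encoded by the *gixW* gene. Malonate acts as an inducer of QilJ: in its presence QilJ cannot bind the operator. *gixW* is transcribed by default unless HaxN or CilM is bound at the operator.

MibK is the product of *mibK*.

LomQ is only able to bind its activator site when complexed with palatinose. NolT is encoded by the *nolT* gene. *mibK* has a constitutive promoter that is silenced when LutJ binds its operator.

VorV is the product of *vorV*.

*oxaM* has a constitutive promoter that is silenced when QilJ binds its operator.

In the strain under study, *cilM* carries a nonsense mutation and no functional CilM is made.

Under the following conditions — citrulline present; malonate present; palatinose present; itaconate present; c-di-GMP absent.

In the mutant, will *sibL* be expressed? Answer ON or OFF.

ON

Citrulline is present, so LutJ is inactive.
With no repressor bound, *mibK* is transcribed.
So MibK is produced and active.
Malonate is present, so QilJ is inactive.
With no repressor bound, *oxaM* is transcribed.
So OxaM is produced and active.
With repressor OxaM bound, *vorV* is not transcribed.
So VorV is not produced.
With repressor MibK bound, *nolT* is not transcribed.
So NolT is not produced.
Itaconate is present, so HaxN is active.
CilM is non-functional in this strain, so it has no effect.
With repressor HaxN bound, *gixW* is not transcribed.
So GixW is not produced.
Palatinose is present, so LomQ is active.
No repressor is bound and LomQ is active, so *sibL* is transcribed.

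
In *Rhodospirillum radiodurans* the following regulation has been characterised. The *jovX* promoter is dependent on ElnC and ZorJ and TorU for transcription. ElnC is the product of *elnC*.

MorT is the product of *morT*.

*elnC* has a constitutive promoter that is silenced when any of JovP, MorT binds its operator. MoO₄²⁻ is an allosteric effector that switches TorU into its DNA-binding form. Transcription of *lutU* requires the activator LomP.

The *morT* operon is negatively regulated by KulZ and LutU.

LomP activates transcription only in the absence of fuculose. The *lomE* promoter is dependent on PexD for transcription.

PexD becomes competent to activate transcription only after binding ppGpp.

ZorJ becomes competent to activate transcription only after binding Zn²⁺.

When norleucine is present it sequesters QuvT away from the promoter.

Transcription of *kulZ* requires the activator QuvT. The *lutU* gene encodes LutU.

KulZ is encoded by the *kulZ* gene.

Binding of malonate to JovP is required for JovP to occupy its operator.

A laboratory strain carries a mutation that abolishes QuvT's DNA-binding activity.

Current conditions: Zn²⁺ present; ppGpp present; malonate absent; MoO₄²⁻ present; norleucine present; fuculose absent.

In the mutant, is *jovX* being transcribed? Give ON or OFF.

Malonate is absent, so JovP is inactive.
QuvT is non-functional in this strain, so it has no effect.
Required activator QuvT is absent, so *kulZ* is not transcribed.
So KulZ is not produced.
Fuculose is absent, so LomP is active.
No repressor is bound and LomP is active, so *lutU* is transcribed.
So LutU is produced and active.
With repressor LutU bound, *morT* is not transcribed.
So MorT is not produced.
With no repressor bound, *elnC* is transcribed.
So ElnC is produced and active.
Zn²⁺ is present, so ZorJ is active.
MoO₄²⁻ is present, so TorU is active.
No repressor is bound and ElnC and ZorJ and TorU are active, so *jovX* is transcribed.

ON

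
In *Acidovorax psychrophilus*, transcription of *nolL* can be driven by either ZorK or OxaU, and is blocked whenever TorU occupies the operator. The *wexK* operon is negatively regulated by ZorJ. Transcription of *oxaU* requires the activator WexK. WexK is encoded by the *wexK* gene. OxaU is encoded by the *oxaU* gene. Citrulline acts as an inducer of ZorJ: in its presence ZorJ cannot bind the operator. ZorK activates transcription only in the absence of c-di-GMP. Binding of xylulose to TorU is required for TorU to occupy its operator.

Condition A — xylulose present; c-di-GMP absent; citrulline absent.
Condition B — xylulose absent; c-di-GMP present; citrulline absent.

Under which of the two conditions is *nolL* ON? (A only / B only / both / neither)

Condition A:
Xylulose is present, so TorU is active.
c-di-GMP is absent, so ZorK is active.
Citrulline is absent, so ZorJ is active.
With repressor ZorJ bound, *wexK* is not transcribed.
So WexK is not produced.
Required activator WexK is absent, so *oxaU* is not transcribed.
So OxaU is not produced.
With repressor TorU bound, *nolL* is not transcribed.
→ *nolL* is OFF in A.
Condition B:
Xylulose is absent, so TorU is inactive.
c-di-GMP is present, so ZorK is inactive.
Citrulline is absent, so ZorJ is active.
With repressor ZorJ bound, *wexK* is not transcribed.
So WexK is not produced.
Required activator WexK is absent, so *oxaU* is not transcribed.
So OxaU is not produced.
No activator is available at the *nolL* promoter, so *nolL* is not transcribed.
→ *nolL* is OFF in B.

neither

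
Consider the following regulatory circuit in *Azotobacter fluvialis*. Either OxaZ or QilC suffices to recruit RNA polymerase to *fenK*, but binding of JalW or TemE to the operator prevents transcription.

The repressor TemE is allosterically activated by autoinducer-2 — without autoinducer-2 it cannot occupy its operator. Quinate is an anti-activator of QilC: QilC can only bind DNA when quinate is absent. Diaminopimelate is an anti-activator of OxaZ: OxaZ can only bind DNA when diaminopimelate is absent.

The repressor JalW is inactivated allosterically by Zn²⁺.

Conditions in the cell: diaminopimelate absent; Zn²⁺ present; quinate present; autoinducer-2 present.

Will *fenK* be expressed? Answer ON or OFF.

OFF

Zn²⁺ is present, so JalW is inactive.
Autoinducer-2 is present, so TemE is active.
Diaminopimelate is absent, so OxaZ is active.
Quinate is present, so QilC is inactive.
With repressor TemE bound, *fenK* is not transcribed.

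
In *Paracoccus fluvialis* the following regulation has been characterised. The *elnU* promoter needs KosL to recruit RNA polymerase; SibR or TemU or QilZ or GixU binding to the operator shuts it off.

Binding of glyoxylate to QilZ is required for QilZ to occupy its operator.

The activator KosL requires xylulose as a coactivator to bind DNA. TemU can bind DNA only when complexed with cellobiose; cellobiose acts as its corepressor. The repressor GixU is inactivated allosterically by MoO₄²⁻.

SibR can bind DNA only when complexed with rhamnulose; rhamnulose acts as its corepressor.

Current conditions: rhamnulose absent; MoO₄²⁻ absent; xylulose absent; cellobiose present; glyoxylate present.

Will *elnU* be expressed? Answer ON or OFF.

Rhamnulose is absent, so SibR is inactive.
Cellobiose is present, so TemU is active.
Glyoxylate is present, so QilZ is active.
MoO₄²⁻ is absent, so GixU is active.
Xylulose is absent, so KosL is inactive.
With repressor TemU bound, *elnU* is not transcribed.

OFF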